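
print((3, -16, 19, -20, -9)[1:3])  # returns (-16, 19)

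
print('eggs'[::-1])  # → sgge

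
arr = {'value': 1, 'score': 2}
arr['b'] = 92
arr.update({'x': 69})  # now {'value': 1, 'score': 2, 'b': 92, 'x': 69}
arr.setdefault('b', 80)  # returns 92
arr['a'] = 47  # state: {'value': 1, 'score': 2, 'b': 92, 'x': 69, 'a': 47}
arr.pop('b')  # 92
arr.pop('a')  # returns 47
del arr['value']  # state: {'score': 2, 'x': 69}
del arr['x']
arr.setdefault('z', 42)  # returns 42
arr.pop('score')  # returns 2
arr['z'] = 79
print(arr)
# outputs {'z': 79}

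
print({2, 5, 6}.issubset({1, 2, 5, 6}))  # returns True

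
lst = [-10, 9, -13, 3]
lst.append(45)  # [-10, 9, -13, 3, 45]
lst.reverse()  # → [45, 3, -13, 9, -10]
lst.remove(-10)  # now [45, 3, -13, 9]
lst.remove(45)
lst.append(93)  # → [3, -13, 9, 93]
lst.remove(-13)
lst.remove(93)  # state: [3, 9]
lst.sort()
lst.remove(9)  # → [3]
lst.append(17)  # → [3, 17]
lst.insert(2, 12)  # [3, 17, 12]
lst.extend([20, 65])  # [3, 17, 12, 20, 65]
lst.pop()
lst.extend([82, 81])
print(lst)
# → [3, 17, 12, 20, 82, 81]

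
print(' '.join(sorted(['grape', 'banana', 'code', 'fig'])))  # banana code fig grape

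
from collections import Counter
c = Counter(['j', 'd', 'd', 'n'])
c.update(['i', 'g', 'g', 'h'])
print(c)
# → Counter({'d': 2, 'g': 2, 'j': 1, 'n': 1, 'i': 1, 'h': 1})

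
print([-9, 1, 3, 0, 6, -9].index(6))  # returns 4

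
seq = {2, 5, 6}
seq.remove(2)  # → {5, 6}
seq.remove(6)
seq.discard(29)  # {5}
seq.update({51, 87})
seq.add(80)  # {5, 51, 80, 87}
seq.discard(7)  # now {5, 51, 80, 87}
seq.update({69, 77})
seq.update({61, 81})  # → {5, 51, 61, 69, 77, 80, 81, 87}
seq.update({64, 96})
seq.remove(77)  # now {5, 51, 61, 64, 69, 80, 81, 87, 96}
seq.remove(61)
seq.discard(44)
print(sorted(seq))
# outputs [5, 51, 64, 69, 80, 81, 87, 96]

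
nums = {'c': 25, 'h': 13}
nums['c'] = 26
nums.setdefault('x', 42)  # 42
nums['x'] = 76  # {'c': 26, 'h': 13, 'x': 76}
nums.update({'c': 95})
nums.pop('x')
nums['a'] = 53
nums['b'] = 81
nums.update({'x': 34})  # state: {'c': 95, 'h': 13, 'a': 53, 'b': 81, 'x': 34}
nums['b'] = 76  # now {'c': 95, 'h': 13, 'a': 53, 'b': 76, 'x': 34}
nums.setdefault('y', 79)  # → 79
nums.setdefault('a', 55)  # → 53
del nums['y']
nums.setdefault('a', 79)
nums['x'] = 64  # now {'c': 95, 'h': 13, 'a': 53, 'b': 76, 'x': 64}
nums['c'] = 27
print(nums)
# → {'c': 27, 'h': 13, 'a': 53, 'b': 76, 'x': 64}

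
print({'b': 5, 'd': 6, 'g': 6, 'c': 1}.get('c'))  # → 1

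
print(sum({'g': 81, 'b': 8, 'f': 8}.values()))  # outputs 97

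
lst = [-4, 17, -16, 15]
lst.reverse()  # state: [15, -16, 17, -4]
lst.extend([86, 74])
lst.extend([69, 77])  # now [15, -16, 17, -4, 86, 74, 69, 77]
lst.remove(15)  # [-16, 17, -4, 86, 74, 69, 77]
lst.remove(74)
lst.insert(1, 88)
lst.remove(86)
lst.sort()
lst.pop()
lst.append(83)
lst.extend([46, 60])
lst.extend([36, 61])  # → [-16, -4, 17, 69, 77, 83, 46, 60, 36, 61]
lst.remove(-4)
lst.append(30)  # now [-16, 17, 69, 77, 83, 46, 60, 36, 61, 30]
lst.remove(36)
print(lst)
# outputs [-16, 17, 69, 77, 83, 46, 60, 61, 30]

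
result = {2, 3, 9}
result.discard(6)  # {2, 3, 9}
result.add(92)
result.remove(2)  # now {3, 9, 92}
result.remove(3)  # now {9, 92}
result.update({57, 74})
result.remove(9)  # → {57, 74, 92}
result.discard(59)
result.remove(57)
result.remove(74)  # {92}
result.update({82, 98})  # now {82, 92, 98}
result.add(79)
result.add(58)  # {58, 79, 82, 92, 98}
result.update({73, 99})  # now {58, 73, 79, 82, 92, 98, 99}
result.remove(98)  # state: {58, 73, 79, 82, 92, 99}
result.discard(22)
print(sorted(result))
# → [58, 73, 79, 82, 92, 99]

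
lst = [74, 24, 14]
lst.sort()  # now [14, 24, 74]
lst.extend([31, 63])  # [14, 24, 74, 31, 63]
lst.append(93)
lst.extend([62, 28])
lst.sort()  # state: [14, 24, 28, 31, 62, 63, 74, 93]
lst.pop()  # 93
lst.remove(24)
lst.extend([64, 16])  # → [14, 28, 31, 62, 63, 74, 64, 16]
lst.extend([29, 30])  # [14, 28, 31, 62, 63, 74, 64, 16, 29, 30]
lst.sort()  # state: [14, 16, 28, 29, 30, 31, 62, 63, 64, 74]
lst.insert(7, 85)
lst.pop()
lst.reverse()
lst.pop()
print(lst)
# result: [64, 63, 85, 62, 31, 30, 29, 28, 16]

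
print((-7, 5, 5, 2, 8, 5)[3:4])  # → (2,)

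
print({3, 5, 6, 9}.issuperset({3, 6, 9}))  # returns True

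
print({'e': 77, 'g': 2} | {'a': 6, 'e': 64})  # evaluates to {'e': 64, 'g': 2, 'a': 6}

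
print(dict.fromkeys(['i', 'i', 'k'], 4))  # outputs {'i': 4, 'k': 4}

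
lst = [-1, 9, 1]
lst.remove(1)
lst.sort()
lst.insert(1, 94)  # [-1, 94, 9]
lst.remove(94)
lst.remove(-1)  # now [9]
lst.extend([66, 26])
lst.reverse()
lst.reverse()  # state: [9, 66, 26]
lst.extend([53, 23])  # [9, 66, 26, 53, 23]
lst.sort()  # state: [9, 23, 26, 53, 66]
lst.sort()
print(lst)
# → [9, 23, 26, 53, 66]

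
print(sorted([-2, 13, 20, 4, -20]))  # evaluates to [-20, -2, 4, 13, 20]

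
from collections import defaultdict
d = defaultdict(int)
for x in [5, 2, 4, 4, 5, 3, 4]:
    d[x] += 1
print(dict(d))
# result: {5: 2, 2: 1, 4: 3, 3: 1}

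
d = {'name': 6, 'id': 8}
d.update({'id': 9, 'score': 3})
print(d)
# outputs {'name': 6, 'id': 9, 'score': 3}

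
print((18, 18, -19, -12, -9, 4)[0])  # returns 18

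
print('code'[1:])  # ode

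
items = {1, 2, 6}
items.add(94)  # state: {1, 2, 6, 94}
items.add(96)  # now {1, 2, 6, 94, 96}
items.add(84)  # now {1, 2, 6, 84, 94, 96}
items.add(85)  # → {1, 2, 6, 84, 85, 94, 96}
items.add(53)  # {1, 2, 6, 53, 84, 85, 94, 96}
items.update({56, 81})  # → {1, 2, 6, 53, 56, 81, 84, 85, 94, 96}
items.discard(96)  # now {1, 2, 6, 53, 56, 81, 84, 85, 94}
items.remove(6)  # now {1, 2, 53, 56, 81, 84, 85, 94}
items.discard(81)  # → {1, 2, 53, 56, 84, 85, 94}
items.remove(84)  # {1, 2, 53, 56, 85, 94}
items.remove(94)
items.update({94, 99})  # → {1, 2, 53, 56, 85, 94, 99}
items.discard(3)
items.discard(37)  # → {1, 2, 53, 56, 85, 94, 99}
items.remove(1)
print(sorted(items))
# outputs [2, 53, 56, 85, 94, 99]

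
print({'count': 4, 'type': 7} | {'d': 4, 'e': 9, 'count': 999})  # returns {'count': 999, 'type': 7, 'd': 4, 'e': 9}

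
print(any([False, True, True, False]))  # True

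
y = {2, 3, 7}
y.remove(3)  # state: {2, 7}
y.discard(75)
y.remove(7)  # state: {2}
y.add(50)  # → {2, 50}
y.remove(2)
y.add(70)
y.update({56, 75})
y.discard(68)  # {50, 56, 70, 75}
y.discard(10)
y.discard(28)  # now {50, 56, 70, 75}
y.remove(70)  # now {50, 56, 75}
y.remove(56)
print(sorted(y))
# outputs [50, 75]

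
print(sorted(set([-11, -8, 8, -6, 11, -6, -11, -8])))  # [-11, -8, -6, 8, 11]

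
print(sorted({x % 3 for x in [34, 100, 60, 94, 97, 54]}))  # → [0, 1]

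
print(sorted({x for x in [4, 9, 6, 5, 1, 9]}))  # [1, 4, 5, 6, 9]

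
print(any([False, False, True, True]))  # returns True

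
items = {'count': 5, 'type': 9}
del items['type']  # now {'count': 5}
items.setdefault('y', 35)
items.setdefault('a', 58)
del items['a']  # {'count': 5, 'y': 35}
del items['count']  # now {'y': 35}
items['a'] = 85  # {'y': 35, 'a': 85}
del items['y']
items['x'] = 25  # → {'a': 85, 'x': 25}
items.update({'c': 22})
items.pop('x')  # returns 25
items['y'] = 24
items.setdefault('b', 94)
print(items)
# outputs {'a': 85, 'c': 22, 'y': 24, 'b': 94}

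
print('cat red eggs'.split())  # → ['cat', 'red', 'eggs']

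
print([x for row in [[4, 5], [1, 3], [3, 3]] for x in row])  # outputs [4, 5, 1, 3, 3, 3]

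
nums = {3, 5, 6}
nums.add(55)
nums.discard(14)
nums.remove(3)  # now {5, 6, 55}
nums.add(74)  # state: {5, 6, 55, 74}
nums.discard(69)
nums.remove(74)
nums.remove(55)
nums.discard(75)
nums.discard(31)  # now {5, 6}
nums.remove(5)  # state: {6}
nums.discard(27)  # {6}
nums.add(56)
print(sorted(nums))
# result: [6, 56]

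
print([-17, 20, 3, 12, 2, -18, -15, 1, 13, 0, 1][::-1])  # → [1, 0, 13, 1, -15, -18, 2, 12, 3, 20, -17]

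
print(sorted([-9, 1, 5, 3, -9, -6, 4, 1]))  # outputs [-9, -9, -6, 1, 1, 3, 4, 5]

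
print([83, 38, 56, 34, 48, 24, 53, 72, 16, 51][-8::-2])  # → [56, 83]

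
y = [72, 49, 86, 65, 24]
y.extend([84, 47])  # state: [72, 49, 86, 65, 24, 84, 47]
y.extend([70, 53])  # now [72, 49, 86, 65, 24, 84, 47, 70, 53]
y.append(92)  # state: [72, 49, 86, 65, 24, 84, 47, 70, 53, 92]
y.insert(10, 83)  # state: [72, 49, 86, 65, 24, 84, 47, 70, 53, 92, 83]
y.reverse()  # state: [83, 92, 53, 70, 47, 84, 24, 65, 86, 49, 72]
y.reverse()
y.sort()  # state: [24, 47, 49, 53, 65, 70, 72, 83, 84, 86, 92]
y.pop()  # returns 92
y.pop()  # 86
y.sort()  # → [24, 47, 49, 53, 65, 70, 72, 83, 84]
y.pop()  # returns 84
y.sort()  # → [24, 47, 49, 53, 65, 70, 72, 83]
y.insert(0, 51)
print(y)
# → [51, 24, 47, 49, 53, 65, 70, 72, 83]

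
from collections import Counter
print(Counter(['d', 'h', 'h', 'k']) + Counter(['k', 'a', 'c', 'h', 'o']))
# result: Counter({'h': 3, 'k': 2, 'd': 1, 'a': 1, 'c': 1, 'o': 1})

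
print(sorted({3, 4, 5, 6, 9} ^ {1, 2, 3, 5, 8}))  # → [1, 2, 4, 6, 8, 9]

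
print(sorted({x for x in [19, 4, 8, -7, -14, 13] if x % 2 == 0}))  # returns [-14, 4, 8]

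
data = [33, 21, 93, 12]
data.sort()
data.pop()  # 93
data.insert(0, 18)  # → [18, 12, 21, 33]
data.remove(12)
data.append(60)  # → [18, 21, 33, 60]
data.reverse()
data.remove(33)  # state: [60, 21, 18]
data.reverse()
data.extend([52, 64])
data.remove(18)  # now [21, 60, 52, 64]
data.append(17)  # [21, 60, 52, 64, 17]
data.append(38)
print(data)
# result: [21, 60, 52, 64, 17, 38]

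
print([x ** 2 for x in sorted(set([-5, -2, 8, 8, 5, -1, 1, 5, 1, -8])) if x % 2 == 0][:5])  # [64, 4, 64]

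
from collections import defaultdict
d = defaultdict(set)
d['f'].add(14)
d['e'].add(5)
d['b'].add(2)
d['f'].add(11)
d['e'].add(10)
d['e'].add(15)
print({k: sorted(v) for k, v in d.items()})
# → {'f': [11, 14], 'e': [5, 10, 15], 'b': [2]}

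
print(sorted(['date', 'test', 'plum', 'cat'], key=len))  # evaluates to ['cat', 'date', 'test', 'plum']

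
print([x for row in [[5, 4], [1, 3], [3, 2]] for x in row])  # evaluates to [5, 4, 1, 3, 3, 2]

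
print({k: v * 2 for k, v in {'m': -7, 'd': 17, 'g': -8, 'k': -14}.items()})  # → {'m': -14, 'd': 34, 'g': -16, 'k': -28}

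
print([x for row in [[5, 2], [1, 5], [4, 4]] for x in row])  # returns [5, 2, 1, 5, 4, 4]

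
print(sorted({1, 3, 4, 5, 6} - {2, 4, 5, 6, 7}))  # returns [1, 3]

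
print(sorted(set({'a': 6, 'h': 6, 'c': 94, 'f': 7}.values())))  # [6, 7, 94]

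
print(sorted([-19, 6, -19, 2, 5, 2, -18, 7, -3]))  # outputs [-19, -19, -18, -3, 2, 2, 5, 6, 7]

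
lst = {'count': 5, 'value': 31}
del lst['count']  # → {'value': 31}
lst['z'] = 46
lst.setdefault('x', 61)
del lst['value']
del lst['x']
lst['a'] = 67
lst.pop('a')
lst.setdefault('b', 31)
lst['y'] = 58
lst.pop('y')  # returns 58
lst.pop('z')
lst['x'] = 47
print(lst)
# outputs {'b': 31, 'x': 47}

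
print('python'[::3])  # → ph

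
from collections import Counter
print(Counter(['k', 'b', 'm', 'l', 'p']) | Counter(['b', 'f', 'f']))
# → Counter({'f': 2, 'k': 1, 'b': 1, 'm': 1, 'l': 1, 'p': 1})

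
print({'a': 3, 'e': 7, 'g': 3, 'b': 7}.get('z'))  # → None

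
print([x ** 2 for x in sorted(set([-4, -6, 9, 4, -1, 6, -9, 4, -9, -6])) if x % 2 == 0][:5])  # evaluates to [36, 16, 16, 36]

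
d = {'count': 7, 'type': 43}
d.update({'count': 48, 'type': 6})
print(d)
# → {'count': 48, 'type': 6}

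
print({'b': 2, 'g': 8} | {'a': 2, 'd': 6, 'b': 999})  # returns {'b': 999, 'g': 8, 'a': 2, 'd': 6}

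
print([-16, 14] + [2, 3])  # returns [-16, 14, 2, 3]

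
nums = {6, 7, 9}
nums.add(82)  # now {6, 7, 9, 82}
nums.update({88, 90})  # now {6, 7, 9, 82, 88, 90}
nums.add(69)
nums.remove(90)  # {6, 7, 9, 69, 82, 88}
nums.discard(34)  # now {6, 7, 9, 69, 82, 88}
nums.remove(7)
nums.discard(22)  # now {6, 9, 69, 82, 88}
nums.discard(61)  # {6, 9, 69, 82, 88}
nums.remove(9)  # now {6, 69, 82, 88}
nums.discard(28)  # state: {6, 69, 82, 88}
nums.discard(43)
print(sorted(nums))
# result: [6, 69, 82, 88]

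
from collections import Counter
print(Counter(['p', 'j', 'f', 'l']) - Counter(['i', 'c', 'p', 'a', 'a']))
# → Counter({'j': 1, 'f': 1, 'l': 1})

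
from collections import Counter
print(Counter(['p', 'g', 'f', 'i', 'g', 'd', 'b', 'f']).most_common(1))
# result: [('g', 2)]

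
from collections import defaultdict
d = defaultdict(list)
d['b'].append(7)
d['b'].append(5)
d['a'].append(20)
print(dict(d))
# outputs {'b': [7, 5], 'a': [20]}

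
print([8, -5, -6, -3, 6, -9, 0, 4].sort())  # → None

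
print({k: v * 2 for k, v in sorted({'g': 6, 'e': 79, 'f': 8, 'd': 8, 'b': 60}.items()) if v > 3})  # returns {'b': 120, 'd': 16, 'e': 158, 'f': 16, 'g': 12}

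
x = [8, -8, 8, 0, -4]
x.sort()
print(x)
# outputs [-8, -4, 0, 8, 8]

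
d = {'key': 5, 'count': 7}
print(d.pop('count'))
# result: 7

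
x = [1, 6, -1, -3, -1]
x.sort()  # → [-3, -1, -1, 1, 6]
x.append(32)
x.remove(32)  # [-3, -1, -1, 1, 6]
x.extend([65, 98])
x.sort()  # [-3, -1, -1, 1, 6, 65, 98]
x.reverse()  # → [98, 65, 6, 1, -1, -1, -3]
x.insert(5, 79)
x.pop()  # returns -3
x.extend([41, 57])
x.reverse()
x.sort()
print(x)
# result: [-1, -1, 1, 6, 41, 57, 65, 79, 98]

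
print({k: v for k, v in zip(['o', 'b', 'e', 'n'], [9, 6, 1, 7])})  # {'o': 9, 'b': 6, 'e': 1, 'n': 7}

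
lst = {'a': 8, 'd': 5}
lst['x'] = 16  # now {'a': 8, 'd': 5, 'x': 16}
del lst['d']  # {'a': 8, 'x': 16}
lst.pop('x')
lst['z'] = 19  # {'a': 8, 'z': 19}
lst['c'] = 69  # {'a': 8, 'z': 19, 'c': 69}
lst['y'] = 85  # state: {'a': 8, 'z': 19, 'c': 69, 'y': 85}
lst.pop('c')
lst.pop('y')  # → 85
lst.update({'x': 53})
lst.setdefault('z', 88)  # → 19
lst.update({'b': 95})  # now {'a': 8, 'z': 19, 'x': 53, 'b': 95}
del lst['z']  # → {'a': 8, 'x': 53, 'b': 95}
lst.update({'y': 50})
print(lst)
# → {'a': 8, 'x': 53, 'b': 95, 'y': 50}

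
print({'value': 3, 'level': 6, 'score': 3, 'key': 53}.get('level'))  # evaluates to 6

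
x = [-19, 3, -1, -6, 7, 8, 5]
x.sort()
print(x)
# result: [-19, -6, -1, 3, 5, 7, 8]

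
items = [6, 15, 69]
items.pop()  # 69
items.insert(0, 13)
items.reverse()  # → [15, 6, 13]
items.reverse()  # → [13, 6, 15]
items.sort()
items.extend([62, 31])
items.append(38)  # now [6, 13, 15, 62, 31, 38]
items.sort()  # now [6, 13, 15, 31, 38, 62]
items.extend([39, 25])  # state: [6, 13, 15, 31, 38, 62, 39, 25]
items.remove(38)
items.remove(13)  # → [6, 15, 31, 62, 39, 25]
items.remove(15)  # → [6, 31, 62, 39, 25]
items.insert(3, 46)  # [6, 31, 62, 46, 39, 25]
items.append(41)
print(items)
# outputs [6, 31, 62, 46, 39, 25, 41]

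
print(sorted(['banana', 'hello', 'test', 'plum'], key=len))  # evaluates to ['test', 'plum', 'hello', 'banana']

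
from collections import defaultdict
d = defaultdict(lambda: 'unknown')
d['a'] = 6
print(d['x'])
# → unknown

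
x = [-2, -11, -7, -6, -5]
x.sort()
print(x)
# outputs [-11, -7, -6, -5, -2]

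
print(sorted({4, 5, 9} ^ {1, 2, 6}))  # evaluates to [1, 2, 4, 5, 6, 9]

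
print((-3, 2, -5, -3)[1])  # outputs 2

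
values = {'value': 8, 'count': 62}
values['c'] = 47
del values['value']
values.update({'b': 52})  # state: {'count': 62, 'c': 47, 'b': 52}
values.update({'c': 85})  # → {'count': 62, 'c': 85, 'b': 52}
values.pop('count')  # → 62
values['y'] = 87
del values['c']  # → {'b': 52, 'y': 87}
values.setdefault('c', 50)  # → 50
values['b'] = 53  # {'b': 53, 'y': 87, 'c': 50}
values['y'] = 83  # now {'b': 53, 'y': 83, 'c': 50}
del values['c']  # {'b': 53, 'y': 83}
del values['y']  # {'b': 53}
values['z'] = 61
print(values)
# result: {'b': 53, 'z': 61}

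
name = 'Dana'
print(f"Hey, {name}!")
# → Hey, Dana!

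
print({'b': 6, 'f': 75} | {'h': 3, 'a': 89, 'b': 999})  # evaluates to {'b': 999, 'f': 75, 'h': 3, 'a': 89}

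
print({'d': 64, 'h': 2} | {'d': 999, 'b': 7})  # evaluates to {'d': 999, 'h': 2, 'b': 7}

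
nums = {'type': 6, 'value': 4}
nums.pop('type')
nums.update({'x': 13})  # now {'value': 4, 'x': 13}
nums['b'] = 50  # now {'value': 4, 'x': 13, 'b': 50}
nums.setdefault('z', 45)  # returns 45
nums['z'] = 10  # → {'value': 4, 'x': 13, 'b': 50, 'z': 10}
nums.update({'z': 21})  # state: {'value': 4, 'x': 13, 'b': 50, 'z': 21}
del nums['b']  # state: {'value': 4, 'x': 13, 'z': 21}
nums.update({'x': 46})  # {'value': 4, 'x': 46, 'z': 21}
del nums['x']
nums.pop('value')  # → 4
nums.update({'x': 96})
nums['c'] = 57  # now {'z': 21, 'x': 96, 'c': 57}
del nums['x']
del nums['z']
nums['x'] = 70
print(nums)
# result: {'c': 57, 'x': 70}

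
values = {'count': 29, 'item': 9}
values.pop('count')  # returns 29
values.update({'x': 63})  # {'item': 9, 'x': 63}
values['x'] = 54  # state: {'item': 9, 'x': 54}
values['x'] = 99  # {'item': 9, 'x': 99}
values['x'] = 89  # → {'item': 9, 'x': 89}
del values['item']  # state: {'x': 89}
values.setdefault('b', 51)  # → 51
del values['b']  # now {'x': 89}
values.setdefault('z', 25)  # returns 25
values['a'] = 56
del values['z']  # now {'x': 89, 'a': 56}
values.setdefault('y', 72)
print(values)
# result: {'x': 89, 'a': 56, 'y': 72}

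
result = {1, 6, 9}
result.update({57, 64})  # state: {1, 6, 9, 57, 64}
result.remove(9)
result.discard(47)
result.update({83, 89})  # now {1, 6, 57, 64, 83, 89}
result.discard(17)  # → {1, 6, 57, 64, 83, 89}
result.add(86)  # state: {1, 6, 57, 64, 83, 86, 89}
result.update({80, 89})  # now {1, 6, 57, 64, 80, 83, 86, 89}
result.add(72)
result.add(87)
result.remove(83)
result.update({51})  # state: {1, 6, 51, 57, 64, 72, 80, 86, 87, 89}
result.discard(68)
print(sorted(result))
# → [1, 6, 51, 57, 64, 72, 80, 86, 87, 89]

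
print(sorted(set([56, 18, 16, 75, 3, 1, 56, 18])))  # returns [1, 3, 16, 18, 56, 75]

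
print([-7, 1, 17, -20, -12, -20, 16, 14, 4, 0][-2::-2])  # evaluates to [4, 16, -12, 17, -7]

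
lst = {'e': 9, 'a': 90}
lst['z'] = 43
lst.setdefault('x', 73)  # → 73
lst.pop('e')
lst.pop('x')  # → 73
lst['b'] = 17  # {'a': 90, 'z': 43, 'b': 17}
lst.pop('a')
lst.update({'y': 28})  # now {'z': 43, 'b': 17, 'y': 28}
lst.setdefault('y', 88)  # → 28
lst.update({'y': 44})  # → {'z': 43, 'b': 17, 'y': 44}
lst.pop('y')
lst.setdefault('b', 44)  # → 17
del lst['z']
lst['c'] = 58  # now {'b': 17, 'c': 58}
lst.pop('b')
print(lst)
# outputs {'c': 58}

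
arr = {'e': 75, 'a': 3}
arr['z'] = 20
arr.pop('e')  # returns 75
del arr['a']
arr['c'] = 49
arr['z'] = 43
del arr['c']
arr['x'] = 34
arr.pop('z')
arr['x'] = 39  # {'x': 39}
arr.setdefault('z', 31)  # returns 31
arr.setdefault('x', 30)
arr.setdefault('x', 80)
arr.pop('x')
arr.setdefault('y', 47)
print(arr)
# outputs {'z': 31, 'y': 47}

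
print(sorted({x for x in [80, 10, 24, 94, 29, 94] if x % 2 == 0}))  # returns [10, 24, 80, 94]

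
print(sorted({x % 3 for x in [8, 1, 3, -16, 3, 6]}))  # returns [0, 1, 2]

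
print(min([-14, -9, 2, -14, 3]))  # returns -14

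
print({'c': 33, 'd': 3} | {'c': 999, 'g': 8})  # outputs {'c': 999, 'd': 3, 'g': 8}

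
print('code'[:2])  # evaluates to co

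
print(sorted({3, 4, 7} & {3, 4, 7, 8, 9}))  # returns [3, 4, 7]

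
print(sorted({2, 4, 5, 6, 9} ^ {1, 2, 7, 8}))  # [1, 4, 5, 6, 7, 8, 9]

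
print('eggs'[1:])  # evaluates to ggs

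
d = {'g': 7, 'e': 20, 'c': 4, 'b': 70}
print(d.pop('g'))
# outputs 7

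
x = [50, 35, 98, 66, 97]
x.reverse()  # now [97, 66, 98, 35, 50]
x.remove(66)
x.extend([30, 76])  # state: [97, 98, 35, 50, 30, 76]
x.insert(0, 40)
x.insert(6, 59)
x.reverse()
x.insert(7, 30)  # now [76, 59, 30, 50, 35, 98, 97, 30, 40]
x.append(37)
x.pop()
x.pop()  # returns 40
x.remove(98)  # [76, 59, 30, 50, 35, 97, 30]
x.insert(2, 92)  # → [76, 59, 92, 30, 50, 35, 97, 30]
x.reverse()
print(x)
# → [30, 97, 35, 50, 30, 92, 59, 76]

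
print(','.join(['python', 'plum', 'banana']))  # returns python,plum,banana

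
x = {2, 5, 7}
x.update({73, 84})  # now {2, 5, 7, 73, 84}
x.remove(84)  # {2, 5, 7, 73}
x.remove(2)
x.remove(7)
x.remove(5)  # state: {73}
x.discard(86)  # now {73}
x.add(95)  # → {73, 95}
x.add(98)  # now {73, 95, 98}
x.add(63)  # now {63, 73, 95, 98}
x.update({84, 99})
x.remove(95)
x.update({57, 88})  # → {57, 63, 73, 84, 88, 98, 99}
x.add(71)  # {57, 63, 71, 73, 84, 88, 98, 99}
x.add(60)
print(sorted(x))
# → [57, 60, 63, 71, 73, 84, 88, 98, 99]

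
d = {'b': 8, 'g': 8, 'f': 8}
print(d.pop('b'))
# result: 8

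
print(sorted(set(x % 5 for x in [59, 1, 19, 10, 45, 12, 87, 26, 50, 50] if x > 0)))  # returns [0, 1, 2, 4]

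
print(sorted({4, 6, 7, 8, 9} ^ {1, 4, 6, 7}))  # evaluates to [1, 8, 9]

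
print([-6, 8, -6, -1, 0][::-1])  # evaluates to [0, -1, -6, 8, -6]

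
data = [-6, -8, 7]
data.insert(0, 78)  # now [78, -6, -8, 7]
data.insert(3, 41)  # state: [78, -6, -8, 41, 7]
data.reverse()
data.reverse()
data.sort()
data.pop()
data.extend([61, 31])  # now [-8, -6, 7, 41, 61, 31]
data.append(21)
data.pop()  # 21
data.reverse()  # [31, 61, 41, 7, -6, -8]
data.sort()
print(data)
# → [-8, -6, 7, 31, 41, 61]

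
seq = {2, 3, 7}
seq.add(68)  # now {2, 3, 7, 68}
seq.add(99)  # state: {2, 3, 7, 68, 99}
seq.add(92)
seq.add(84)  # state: {2, 3, 7, 68, 84, 92, 99}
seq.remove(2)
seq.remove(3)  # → {7, 68, 84, 92, 99}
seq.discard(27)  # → {7, 68, 84, 92, 99}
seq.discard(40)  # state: {7, 68, 84, 92, 99}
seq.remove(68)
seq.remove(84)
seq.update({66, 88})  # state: {7, 66, 88, 92, 99}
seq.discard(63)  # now {7, 66, 88, 92, 99}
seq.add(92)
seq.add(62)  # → {7, 62, 66, 88, 92, 99}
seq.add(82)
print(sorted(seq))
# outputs [7, 62, 66, 82, 88, 92, 99]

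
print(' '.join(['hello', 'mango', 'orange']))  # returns hello mango orange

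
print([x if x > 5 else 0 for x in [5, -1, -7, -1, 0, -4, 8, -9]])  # [0, 0, 0, 0, 0, 0, 8, 0]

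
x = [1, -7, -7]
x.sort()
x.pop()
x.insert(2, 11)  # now [-7, -7, 11]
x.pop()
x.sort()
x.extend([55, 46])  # [-7, -7, 55, 46]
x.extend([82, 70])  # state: [-7, -7, 55, 46, 82, 70]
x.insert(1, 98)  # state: [-7, 98, -7, 55, 46, 82, 70]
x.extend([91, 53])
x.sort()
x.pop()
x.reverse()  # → [91, 82, 70, 55, 53, 46, -7, -7]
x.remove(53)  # [91, 82, 70, 55, 46, -7, -7]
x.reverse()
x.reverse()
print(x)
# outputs [91, 82, 70, 55, 46, -7, -7]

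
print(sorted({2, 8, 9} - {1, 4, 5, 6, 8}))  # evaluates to [2, 9]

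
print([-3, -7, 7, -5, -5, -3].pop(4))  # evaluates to -5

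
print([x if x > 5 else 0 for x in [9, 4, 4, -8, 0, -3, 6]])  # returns [9, 0, 0, 0, 0, 0, 6]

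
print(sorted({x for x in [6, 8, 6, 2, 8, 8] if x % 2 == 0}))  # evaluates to [2, 6, 8]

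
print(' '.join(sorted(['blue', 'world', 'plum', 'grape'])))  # blue grape plum world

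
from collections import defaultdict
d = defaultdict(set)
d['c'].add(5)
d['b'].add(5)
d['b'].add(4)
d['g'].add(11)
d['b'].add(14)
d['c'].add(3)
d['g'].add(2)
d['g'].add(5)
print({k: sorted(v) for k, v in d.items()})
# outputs {'c': [3, 5], 'b': [4, 5, 14], 'g': [2, 5, 11]}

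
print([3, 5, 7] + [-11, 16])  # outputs [3, 5, 7, -11, 16]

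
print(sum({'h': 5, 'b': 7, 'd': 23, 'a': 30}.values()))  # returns 65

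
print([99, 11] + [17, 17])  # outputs [99, 11, 17, 17]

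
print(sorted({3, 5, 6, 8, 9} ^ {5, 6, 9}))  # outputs [3, 8]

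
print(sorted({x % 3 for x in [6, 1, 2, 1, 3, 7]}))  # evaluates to [0, 1, 2]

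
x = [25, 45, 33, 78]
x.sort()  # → [25, 33, 45, 78]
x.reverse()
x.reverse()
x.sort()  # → [25, 33, 45, 78]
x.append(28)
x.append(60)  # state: [25, 33, 45, 78, 28, 60]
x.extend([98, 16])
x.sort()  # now [16, 25, 28, 33, 45, 60, 78, 98]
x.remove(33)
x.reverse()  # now [98, 78, 60, 45, 28, 25, 16]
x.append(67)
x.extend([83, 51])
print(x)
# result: [98, 78, 60, 45, 28, 25, 16, 67, 83, 51]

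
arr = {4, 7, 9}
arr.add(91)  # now {4, 7, 9, 91}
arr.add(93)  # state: {4, 7, 9, 91, 93}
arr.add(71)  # {4, 7, 9, 71, 91, 93}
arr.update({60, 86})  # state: {4, 7, 9, 60, 71, 86, 91, 93}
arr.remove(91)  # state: {4, 7, 9, 60, 71, 86, 93}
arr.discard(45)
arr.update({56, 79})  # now {4, 7, 9, 56, 60, 71, 79, 86, 93}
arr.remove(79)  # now {4, 7, 9, 56, 60, 71, 86, 93}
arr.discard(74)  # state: {4, 7, 9, 56, 60, 71, 86, 93}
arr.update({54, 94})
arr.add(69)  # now {4, 7, 9, 54, 56, 60, 69, 71, 86, 93, 94}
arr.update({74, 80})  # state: {4, 7, 9, 54, 56, 60, 69, 71, 74, 80, 86, 93, 94}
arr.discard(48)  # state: {4, 7, 9, 54, 56, 60, 69, 71, 74, 80, 86, 93, 94}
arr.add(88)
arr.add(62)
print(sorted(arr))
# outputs [4, 7, 9, 54, 56, 60, 62, 69, 71, 74, 80, 86, 88, 93, 94]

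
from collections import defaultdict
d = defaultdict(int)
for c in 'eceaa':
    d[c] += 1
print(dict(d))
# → {'e': 2, 'c': 1, 'a': 2}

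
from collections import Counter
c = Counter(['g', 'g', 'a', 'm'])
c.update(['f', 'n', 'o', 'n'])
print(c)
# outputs Counter({'g': 2, 'n': 2, 'a': 1, 'm': 1, 'f': 1, 'o': 1})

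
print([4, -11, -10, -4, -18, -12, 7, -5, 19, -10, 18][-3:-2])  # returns [19]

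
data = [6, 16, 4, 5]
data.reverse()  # [5, 4, 16, 6]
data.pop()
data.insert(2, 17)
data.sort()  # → [4, 5, 16, 17]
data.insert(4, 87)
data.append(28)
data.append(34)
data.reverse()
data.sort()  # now [4, 5, 16, 17, 28, 34, 87]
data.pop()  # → 87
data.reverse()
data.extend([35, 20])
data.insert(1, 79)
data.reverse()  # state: [20, 35, 4, 5, 16, 17, 28, 79, 34]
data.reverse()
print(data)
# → [34, 79, 28, 17, 16, 5, 4, 35, 20]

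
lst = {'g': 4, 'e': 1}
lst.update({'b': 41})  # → {'g': 4, 'e': 1, 'b': 41}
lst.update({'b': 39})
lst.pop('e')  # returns 1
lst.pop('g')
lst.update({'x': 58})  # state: {'b': 39, 'x': 58}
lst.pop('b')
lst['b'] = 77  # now {'x': 58, 'b': 77}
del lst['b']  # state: {'x': 58}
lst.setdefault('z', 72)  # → 72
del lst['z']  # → {'x': 58}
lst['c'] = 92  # {'x': 58, 'c': 92}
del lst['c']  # {'x': 58}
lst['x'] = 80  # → {'x': 80}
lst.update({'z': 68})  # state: {'x': 80, 'z': 68}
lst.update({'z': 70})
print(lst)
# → {'x': 80, 'z': 70}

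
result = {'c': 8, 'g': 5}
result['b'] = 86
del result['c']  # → {'g': 5, 'b': 86}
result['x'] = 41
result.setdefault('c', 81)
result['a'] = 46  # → {'g': 5, 'b': 86, 'x': 41, 'c': 81, 'a': 46}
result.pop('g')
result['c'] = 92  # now {'b': 86, 'x': 41, 'c': 92, 'a': 46}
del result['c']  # {'b': 86, 'x': 41, 'a': 46}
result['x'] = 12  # {'b': 86, 'x': 12, 'a': 46}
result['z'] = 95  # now {'b': 86, 'x': 12, 'a': 46, 'z': 95}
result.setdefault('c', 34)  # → 34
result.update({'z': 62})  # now {'b': 86, 'x': 12, 'a': 46, 'z': 62, 'c': 34}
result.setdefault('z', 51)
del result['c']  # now {'b': 86, 'x': 12, 'a': 46, 'z': 62}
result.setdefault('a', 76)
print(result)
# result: {'b': 86, 'x': 12, 'a': 46, 'z': 62}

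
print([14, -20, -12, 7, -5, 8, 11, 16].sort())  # None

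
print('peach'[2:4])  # ac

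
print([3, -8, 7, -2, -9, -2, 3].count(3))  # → 2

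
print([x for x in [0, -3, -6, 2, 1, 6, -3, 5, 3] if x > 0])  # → [2, 1, 6, 5, 3]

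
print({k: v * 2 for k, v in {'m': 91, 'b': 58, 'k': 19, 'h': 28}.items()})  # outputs {'m': 182, 'b': 116, 'k': 38, 'h': 56}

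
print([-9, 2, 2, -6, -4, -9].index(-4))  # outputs 4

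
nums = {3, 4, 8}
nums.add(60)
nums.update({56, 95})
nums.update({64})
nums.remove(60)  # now {3, 4, 8, 56, 64, 95}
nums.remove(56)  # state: {3, 4, 8, 64, 95}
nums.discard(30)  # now {3, 4, 8, 64, 95}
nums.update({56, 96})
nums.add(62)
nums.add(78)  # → {3, 4, 8, 56, 62, 64, 78, 95, 96}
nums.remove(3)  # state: {4, 8, 56, 62, 64, 78, 95, 96}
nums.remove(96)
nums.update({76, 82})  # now {4, 8, 56, 62, 64, 76, 78, 82, 95}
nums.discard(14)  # {4, 8, 56, 62, 64, 76, 78, 82, 95}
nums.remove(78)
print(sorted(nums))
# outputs [4, 8, 56, 62, 64, 76, 82, 95]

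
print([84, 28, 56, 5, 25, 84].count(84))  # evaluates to 2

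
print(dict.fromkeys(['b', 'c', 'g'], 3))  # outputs {'b': 3, 'c': 3, 'g': 3}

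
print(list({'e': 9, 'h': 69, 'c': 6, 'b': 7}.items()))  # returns [('e', 9), ('h', 69), ('c', 6), ('b', 7)]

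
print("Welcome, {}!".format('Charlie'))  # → Welcome, Charlie!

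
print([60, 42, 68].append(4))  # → None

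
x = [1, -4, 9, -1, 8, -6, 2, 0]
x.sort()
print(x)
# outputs [-6, -4, -1, 0, 1, 2, 8, 9]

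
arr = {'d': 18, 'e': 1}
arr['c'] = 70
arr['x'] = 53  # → {'d': 18, 'e': 1, 'c': 70, 'x': 53}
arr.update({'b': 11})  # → {'d': 18, 'e': 1, 'c': 70, 'x': 53, 'b': 11}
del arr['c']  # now {'d': 18, 'e': 1, 'x': 53, 'b': 11}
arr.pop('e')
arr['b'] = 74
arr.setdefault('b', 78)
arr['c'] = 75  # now {'d': 18, 'x': 53, 'b': 74, 'c': 75}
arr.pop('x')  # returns 53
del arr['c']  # {'d': 18, 'b': 74}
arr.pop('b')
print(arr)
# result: {'d': 18}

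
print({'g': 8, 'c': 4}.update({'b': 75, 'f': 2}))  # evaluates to None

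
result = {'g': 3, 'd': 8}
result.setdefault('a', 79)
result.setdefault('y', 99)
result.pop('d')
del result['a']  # {'g': 3, 'y': 99}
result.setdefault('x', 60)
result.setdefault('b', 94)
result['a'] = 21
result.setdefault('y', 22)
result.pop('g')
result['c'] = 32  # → {'y': 99, 'x': 60, 'b': 94, 'a': 21, 'c': 32}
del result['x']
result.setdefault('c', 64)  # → 32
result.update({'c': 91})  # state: {'y': 99, 'b': 94, 'a': 21, 'c': 91}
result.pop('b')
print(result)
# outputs {'y': 99, 'a': 21, 'c': 91}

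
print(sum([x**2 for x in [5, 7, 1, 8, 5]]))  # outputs 164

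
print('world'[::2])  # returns wrd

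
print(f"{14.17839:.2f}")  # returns 14.18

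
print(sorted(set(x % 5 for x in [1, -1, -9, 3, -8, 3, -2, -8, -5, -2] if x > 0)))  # [1, 3]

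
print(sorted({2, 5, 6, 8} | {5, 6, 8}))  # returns [2, 5, 6, 8]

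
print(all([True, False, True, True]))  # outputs False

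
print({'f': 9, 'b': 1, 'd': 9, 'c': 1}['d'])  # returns 9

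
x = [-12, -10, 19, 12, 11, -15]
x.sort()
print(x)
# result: [-15, -12, -10, 11, 12, 19]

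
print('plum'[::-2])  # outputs ml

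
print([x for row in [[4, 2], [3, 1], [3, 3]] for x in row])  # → [4, 2, 3, 1, 3, 3]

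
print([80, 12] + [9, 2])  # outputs [80, 12, 9, 2]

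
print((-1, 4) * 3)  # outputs (-1, 4, -1, 4, -1, 4)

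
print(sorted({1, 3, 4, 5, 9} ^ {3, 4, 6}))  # [1, 5, 6, 9]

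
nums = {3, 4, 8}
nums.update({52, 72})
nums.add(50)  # {3, 4, 8, 50, 52, 72}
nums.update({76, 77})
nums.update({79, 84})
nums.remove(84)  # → {3, 4, 8, 50, 52, 72, 76, 77, 79}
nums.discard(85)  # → {3, 4, 8, 50, 52, 72, 76, 77, 79}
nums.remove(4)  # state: {3, 8, 50, 52, 72, 76, 77, 79}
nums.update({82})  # {3, 8, 50, 52, 72, 76, 77, 79, 82}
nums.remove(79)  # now {3, 8, 50, 52, 72, 76, 77, 82}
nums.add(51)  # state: {3, 8, 50, 51, 52, 72, 76, 77, 82}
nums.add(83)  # {3, 8, 50, 51, 52, 72, 76, 77, 82, 83}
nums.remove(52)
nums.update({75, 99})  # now {3, 8, 50, 51, 72, 75, 76, 77, 82, 83, 99}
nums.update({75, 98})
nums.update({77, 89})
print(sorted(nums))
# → [3, 8, 50, 51, 72, 75, 76, 77, 82, 83, 89, 98, 99]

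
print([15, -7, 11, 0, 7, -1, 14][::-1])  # [14, -1, 7, 0, 11, -7, 15]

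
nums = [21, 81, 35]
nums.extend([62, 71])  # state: [21, 81, 35, 62, 71]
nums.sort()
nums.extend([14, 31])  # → [21, 35, 62, 71, 81, 14, 31]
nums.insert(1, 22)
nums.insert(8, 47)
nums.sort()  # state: [14, 21, 22, 31, 35, 47, 62, 71, 81]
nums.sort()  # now [14, 21, 22, 31, 35, 47, 62, 71, 81]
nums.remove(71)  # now [14, 21, 22, 31, 35, 47, 62, 81]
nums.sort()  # [14, 21, 22, 31, 35, 47, 62, 81]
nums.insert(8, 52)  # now [14, 21, 22, 31, 35, 47, 62, 81, 52]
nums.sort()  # [14, 21, 22, 31, 35, 47, 52, 62, 81]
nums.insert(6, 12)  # [14, 21, 22, 31, 35, 47, 12, 52, 62, 81]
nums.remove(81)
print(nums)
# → [14, 21, 22, 31, 35, 47, 12, 52, 62]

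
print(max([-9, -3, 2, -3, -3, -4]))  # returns 2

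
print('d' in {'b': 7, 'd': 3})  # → True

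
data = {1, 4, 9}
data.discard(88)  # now {1, 4, 9}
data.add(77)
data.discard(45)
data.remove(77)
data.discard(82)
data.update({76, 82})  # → {1, 4, 9, 76, 82}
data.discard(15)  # {1, 4, 9, 76, 82}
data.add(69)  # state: {1, 4, 9, 69, 76, 82}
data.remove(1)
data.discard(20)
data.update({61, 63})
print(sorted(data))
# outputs [4, 9, 61, 63, 69, 76, 82]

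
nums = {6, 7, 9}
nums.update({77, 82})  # {6, 7, 9, 77, 82}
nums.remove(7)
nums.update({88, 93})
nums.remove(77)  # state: {6, 9, 82, 88, 93}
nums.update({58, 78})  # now {6, 9, 58, 78, 82, 88, 93}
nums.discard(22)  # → {6, 9, 58, 78, 82, 88, 93}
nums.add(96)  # {6, 9, 58, 78, 82, 88, 93, 96}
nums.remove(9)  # {6, 58, 78, 82, 88, 93, 96}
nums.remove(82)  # {6, 58, 78, 88, 93, 96}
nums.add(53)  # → {6, 53, 58, 78, 88, 93, 96}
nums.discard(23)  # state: {6, 53, 58, 78, 88, 93, 96}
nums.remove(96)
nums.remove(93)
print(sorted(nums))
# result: [6, 53, 58, 78, 88]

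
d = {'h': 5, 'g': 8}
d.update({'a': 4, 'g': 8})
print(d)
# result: {'h': 5, 'g': 8, 'a': 4}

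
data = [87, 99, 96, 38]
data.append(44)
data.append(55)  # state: [87, 99, 96, 38, 44, 55]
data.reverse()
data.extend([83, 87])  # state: [55, 44, 38, 96, 99, 87, 83, 87]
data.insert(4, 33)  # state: [55, 44, 38, 96, 33, 99, 87, 83, 87]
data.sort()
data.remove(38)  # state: [33, 44, 55, 83, 87, 87, 96, 99]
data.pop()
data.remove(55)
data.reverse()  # [96, 87, 87, 83, 44, 33]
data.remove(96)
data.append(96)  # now [87, 87, 83, 44, 33, 96]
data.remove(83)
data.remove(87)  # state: [87, 44, 33, 96]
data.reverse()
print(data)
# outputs [96, 33, 44, 87]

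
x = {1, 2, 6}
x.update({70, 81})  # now {1, 2, 6, 70, 81}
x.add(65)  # {1, 2, 6, 65, 70, 81}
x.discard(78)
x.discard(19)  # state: {1, 2, 6, 65, 70, 81}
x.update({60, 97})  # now {1, 2, 6, 60, 65, 70, 81, 97}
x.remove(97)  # {1, 2, 6, 60, 65, 70, 81}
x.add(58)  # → {1, 2, 6, 58, 60, 65, 70, 81}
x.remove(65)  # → {1, 2, 6, 58, 60, 70, 81}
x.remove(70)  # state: {1, 2, 6, 58, 60, 81}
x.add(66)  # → {1, 2, 6, 58, 60, 66, 81}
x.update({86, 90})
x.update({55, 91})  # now {1, 2, 6, 55, 58, 60, 66, 81, 86, 90, 91}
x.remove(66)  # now {1, 2, 6, 55, 58, 60, 81, 86, 90, 91}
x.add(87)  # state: {1, 2, 6, 55, 58, 60, 81, 86, 87, 90, 91}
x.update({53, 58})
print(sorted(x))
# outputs [1, 2, 6, 53, 55, 58, 60, 81, 86, 87, 90, 91]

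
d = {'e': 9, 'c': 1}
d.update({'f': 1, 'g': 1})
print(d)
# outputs {'e': 9, 'c': 1, 'f': 1, 'g': 1}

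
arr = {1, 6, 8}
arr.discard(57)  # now {1, 6, 8}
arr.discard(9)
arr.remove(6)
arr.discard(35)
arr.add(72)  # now {1, 8, 72}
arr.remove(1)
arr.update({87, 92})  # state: {8, 72, 87, 92}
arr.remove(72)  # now {8, 87, 92}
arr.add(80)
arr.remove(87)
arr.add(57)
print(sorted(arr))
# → [8, 57, 80, 92]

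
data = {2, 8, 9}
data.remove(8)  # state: {2, 9}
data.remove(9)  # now {2}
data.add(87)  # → {2, 87}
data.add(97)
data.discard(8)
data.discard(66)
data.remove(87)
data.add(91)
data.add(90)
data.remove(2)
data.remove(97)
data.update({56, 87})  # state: {56, 87, 90, 91}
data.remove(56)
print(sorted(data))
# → [87, 90, 91]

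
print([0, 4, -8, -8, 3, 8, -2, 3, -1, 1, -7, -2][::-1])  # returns [-2, -7, 1, -1, 3, -2, 8, 3, -8, -8, 4, 0]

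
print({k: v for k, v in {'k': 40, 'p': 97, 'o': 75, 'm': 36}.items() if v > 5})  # {'k': 40, 'p': 97, 'o': 75, 'm': 36}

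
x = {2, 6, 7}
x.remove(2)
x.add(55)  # {6, 7, 55}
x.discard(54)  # {6, 7, 55}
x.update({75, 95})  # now {6, 7, 55, 75, 95}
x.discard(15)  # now {6, 7, 55, 75, 95}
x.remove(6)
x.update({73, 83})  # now {7, 55, 73, 75, 83, 95}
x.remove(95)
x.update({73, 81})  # {7, 55, 73, 75, 81, 83}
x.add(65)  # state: {7, 55, 65, 73, 75, 81, 83}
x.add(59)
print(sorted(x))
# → [7, 55, 59, 65, 73, 75, 81, 83]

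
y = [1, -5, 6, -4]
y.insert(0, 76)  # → [76, 1, -5, 6, -4]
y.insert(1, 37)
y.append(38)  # [76, 37, 1, -5, 6, -4, 38]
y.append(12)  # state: [76, 37, 1, -5, 6, -4, 38, 12]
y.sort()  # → [-5, -4, 1, 6, 12, 37, 38, 76]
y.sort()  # [-5, -4, 1, 6, 12, 37, 38, 76]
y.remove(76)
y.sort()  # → [-5, -4, 1, 6, 12, 37, 38]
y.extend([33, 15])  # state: [-5, -4, 1, 6, 12, 37, 38, 33, 15]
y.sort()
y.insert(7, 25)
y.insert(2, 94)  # [-5, -4, 94, 1, 6, 12, 15, 33, 25, 37, 38]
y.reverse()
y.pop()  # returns -5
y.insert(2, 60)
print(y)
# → [38, 37, 60, 25, 33, 15, 12, 6, 1, 94, -4]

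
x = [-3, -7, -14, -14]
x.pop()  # -14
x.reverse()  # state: [-14, -7, -3]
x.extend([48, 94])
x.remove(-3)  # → [-14, -7, 48, 94]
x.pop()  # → 94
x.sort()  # [-14, -7, 48]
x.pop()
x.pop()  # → -7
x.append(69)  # [-14, 69]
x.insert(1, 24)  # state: [-14, 24, 69]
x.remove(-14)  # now [24, 69]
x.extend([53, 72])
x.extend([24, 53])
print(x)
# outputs [24, 69, 53, 72, 24, 53]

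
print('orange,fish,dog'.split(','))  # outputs ['orange', 'fish', 'dog']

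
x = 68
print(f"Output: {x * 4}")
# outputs Output: 272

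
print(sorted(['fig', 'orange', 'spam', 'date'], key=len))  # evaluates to ['fig', 'spam', 'date', 'orange']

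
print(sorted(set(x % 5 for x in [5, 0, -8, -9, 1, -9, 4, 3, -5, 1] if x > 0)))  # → [0, 1, 3, 4]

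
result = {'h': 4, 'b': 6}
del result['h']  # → {'b': 6}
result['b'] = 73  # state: {'b': 73}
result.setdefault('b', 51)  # 73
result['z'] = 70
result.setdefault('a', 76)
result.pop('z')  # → 70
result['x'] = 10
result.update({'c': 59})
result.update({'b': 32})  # {'b': 32, 'a': 76, 'x': 10, 'c': 59}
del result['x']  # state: {'b': 32, 'a': 76, 'c': 59}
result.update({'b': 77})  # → {'b': 77, 'a': 76, 'c': 59}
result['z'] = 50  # {'b': 77, 'a': 76, 'c': 59, 'z': 50}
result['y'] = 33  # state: {'b': 77, 'a': 76, 'c': 59, 'z': 50, 'y': 33}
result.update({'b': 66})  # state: {'b': 66, 'a': 76, 'c': 59, 'z': 50, 'y': 33}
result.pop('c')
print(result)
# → {'b': 66, 'a': 76, 'z': 50, 'y': 33}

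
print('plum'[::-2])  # ml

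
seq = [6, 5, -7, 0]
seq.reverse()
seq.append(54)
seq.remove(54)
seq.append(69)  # [0, -7, 5, 6, 69]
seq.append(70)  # [0, -7, 5, 6, 69, 70]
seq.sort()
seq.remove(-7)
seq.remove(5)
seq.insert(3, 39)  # [0, 6, 69, 39, 70]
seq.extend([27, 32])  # [0, 6, 69, 39, 70, 27, 32]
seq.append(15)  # [0, 6, 69, 39, 70, 27, 32, 15]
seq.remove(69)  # [0, 6, 39, 70, 27, 32, 15]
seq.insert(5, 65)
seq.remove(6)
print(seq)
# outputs [0, 39, 70, 27, 65, 32, 15]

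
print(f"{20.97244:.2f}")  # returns 20.97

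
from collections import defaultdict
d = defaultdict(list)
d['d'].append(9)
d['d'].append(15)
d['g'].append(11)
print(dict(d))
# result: {'d': [9, 15], 'g': [11]}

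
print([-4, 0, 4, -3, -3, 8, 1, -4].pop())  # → -4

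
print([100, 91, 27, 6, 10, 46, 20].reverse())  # None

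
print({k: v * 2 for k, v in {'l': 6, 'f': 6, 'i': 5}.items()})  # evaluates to {'l': 12, 'f': 12, 'i': 10}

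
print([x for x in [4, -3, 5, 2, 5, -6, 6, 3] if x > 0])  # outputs [4, 5, 2, 5, 6, 3]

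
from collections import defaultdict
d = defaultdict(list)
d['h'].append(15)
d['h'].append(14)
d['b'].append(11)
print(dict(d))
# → {'h': [15, 14], 'b': [11]}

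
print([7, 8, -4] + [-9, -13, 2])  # [7, 8, -4, -9, -13, 2]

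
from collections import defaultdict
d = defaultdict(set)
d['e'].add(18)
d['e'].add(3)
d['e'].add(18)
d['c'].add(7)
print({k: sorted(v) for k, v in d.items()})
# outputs {'e': [3, 18], 'c': [7]}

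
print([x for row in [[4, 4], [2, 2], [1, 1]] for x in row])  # [4, 4, 2, 2, 1, 1]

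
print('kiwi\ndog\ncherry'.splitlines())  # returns ['kiwi', 'dog', 'cherry']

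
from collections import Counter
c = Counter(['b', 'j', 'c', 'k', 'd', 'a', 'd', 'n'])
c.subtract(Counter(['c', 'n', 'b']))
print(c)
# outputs Counter({'d': 2, 'j': 1, 'k': 1, 'a': 1, 'b': 0, 'c': 0, 'n': 0})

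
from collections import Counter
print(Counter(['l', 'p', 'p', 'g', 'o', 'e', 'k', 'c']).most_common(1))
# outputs [('p', 2)]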